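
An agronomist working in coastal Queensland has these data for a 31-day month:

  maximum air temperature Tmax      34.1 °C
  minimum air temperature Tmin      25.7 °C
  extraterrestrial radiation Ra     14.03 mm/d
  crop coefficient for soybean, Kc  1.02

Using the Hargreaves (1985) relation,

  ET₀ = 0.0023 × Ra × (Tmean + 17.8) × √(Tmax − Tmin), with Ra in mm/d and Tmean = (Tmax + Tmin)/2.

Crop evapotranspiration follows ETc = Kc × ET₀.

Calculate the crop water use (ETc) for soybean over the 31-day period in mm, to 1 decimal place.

Tmean = (34.1 + 25.7)/2 = 29.90 °C
ET₀ = 0.0023 × 14.03 × (29.90 + 17.8) × √8.4 = 0.0023 × 14.03 × 47.70 × 2.8983 = 4.4612 mm/d
ETc = Kc × ET₀ = 1.02 × 4.4612 = 4.5504 mm/d
Over 31 days: 4.5504 × 31 = 141.062 mm

141.1 mm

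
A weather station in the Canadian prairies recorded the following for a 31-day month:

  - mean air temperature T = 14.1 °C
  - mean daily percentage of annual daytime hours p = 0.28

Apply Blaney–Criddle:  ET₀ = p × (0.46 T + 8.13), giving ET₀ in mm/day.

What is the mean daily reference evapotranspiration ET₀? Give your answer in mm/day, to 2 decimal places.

4.09 mm/day

ET₀ = 0.28 × (0.46 × 14.1 + 8.13) = 0.28 × 14.616 = 4.0925 mm/d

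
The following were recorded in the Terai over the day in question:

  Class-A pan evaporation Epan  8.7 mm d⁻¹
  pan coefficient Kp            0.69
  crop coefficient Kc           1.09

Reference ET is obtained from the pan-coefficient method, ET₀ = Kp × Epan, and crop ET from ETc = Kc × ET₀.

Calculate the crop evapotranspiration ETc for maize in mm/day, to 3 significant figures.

ET₀ = 0.69 × 8.7 = 6.0030 mm/d
ETc = Kc × ET₀ = 1.09 × 6.0030 = 6.5433 mm/d

6.54 mm/day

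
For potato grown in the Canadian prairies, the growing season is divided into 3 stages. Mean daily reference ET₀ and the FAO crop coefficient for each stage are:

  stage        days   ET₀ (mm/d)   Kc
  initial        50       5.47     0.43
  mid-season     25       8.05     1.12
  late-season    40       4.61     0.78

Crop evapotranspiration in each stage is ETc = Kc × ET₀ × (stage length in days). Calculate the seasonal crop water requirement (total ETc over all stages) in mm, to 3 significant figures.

487 mm

initial: 0.43 × 5.47 × 50 = 117.61 mm
mid-season: 1.12 × 8.05 × 25 = 225.40 mm
late-season: 0.78 × 4.61 × 40 = 143.83 mm
Seasonal total = 486.84 mm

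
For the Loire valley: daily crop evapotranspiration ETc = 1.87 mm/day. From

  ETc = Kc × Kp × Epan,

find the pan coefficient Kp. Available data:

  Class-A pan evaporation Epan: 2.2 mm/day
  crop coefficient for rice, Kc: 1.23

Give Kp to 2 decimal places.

0.69

ETc = Kc × Kp × Epan  ⇒  Kp = ETc / (Kc × Epan)
Kp = 1.87 / (1.23 × 2.2) = 1.87 / 2.706 = 0.6911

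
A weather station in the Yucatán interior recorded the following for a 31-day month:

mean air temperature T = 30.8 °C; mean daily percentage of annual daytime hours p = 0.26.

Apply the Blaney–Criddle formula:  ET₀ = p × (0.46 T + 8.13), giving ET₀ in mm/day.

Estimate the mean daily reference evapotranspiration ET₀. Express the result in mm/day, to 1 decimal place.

5.8 mm/day

ET₀ = 0.26 × (0.46 × 30.8 + 8.13) = 0.26 × 22.298 = 5.7975 mm/d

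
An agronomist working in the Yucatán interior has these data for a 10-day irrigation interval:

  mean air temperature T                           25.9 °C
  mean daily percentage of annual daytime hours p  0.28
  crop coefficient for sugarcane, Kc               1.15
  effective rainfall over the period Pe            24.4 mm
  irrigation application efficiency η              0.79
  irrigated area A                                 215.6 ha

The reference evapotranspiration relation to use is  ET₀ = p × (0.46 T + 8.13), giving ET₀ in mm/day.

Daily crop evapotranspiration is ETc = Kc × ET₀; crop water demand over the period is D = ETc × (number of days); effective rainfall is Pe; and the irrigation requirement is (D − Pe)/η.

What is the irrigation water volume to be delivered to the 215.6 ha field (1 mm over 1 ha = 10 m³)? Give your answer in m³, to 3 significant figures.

110000 m³

ET₀ = 0.28 × (0.46 × 25.9 + 8.13) = 0.28 × 20.044 = 5.6123 mm/d
ETc = Kc × ET₀ = 1.15 × 5.6123 = 6.4541 mm/d
Crop demand D = ETc × 10 d = 6.4541 × 10 = 64.541 mm
D − Pe = 64.541 − 24.4 = 40.141 mm
Gross irrigation = 40.141 / 0.79 = 50.811 mm
Volume = 50.811 mm × 215.6 ha × 10 = 109548.5 m³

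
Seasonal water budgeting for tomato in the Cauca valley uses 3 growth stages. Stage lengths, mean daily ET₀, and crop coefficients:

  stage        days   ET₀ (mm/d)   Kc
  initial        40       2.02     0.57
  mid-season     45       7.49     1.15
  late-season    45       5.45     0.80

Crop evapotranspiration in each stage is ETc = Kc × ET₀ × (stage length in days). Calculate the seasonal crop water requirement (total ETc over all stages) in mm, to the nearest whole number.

630 mm

initial: 0.57 × 2.02 × 40 = 46.06 mm
mid-season: 1.15 × 7.49 × 45 = 387.61 mm
late-season: 0.80 × 5.45 × 45 = 196.20 mm
Seasonal total = 629.87 mm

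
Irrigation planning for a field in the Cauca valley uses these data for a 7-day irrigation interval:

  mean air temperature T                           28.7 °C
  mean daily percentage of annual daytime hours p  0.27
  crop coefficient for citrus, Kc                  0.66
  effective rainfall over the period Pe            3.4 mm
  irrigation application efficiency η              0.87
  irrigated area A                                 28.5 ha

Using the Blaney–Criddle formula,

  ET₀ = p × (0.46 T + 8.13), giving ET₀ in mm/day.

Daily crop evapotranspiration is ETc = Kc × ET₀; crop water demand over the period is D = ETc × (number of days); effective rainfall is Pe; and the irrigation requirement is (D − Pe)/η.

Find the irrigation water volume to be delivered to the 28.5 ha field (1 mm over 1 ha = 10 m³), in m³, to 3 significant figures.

ET₀ = 0.27 × (0.46 × 28.7 + 8.13) = 0.27 × 21.332 = 5.7596 mm/d
ETc = Kc × ET₀ = 0.66 × 5.7596 = 3.8013 mm/d
Crop demand D = ETc × 7 d = 3.8013 × 7 = 26.609 mm
D − Pe = 26.609 − 3.4 = 23.209 mm
Gross irrigation = 23.209 / 0.87 = 26.677 mm
Volume = 26.677 mm × 28.5 ha × 10 = 7602.9 m³

7600 m³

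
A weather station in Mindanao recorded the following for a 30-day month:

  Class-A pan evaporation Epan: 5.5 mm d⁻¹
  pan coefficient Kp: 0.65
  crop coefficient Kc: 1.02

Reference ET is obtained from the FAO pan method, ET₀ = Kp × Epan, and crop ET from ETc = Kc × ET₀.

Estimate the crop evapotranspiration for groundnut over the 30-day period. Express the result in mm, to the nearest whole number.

ET₀ = 0.65 × 5.5 = 3.5750 mm/d
ETc = Kc × ET₀ = 1.02 × 3.5750 = 3.6465 mm/d
Over 30 days: 3.6465 × 30 = 109.395 mm

109 mm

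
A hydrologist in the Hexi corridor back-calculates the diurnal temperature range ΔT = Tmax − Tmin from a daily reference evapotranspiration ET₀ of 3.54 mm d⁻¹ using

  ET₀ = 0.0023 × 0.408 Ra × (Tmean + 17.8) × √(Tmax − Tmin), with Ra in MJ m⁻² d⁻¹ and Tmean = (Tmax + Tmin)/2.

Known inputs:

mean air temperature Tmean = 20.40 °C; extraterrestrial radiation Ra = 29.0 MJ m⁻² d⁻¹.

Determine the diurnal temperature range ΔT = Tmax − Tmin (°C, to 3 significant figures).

√ΔT = ET₀ / [0.0023 × 0.408 × Ra × (Tmean+17.8)] = 3.54 / (0.0023 × 11.8320 × 38.20) = 3.4053
ΔT = 3.4053² = 11.596 °C

11.6 °C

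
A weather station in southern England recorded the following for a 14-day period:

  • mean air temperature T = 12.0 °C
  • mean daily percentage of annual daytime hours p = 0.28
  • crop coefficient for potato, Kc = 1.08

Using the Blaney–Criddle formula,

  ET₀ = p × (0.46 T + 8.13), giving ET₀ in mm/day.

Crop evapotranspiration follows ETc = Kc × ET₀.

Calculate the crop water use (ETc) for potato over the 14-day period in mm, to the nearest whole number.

58 mm

ET₀ = 0.28 × (0.46 × 12.0 + 8.13) = 0.28 × 13.650 = 3.8220 mm/d
ETc = Kc × ET₀ = 1.08 × 3.8220 = 4.1278 mm/d
Over 14 days: 4.1278 × 14 = 57.789 mm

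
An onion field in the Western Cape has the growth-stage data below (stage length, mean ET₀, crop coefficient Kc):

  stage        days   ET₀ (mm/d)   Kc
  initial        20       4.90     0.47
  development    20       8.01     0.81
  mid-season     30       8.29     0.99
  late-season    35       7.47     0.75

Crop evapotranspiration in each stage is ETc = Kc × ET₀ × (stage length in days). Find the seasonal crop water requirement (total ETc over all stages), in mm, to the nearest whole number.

618 mm

initial: 0.47 × 4.90 × 20 = 46.06 mm
development: 0.81 × 8.01 × 20 = 129.76 mm
mid-season: 0.99 × 8.29 × 30 = 246.21 mm
late-season: 0.75 × 7.47 × 35 = 196.09 mm
Seasonal total = 618.12 mm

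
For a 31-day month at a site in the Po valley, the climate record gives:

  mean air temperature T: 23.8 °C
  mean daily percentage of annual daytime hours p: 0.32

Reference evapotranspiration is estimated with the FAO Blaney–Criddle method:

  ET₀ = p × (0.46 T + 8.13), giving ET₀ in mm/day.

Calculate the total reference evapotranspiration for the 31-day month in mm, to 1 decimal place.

189.3 mm

ET₀ = 0.32 × (0.46 × 23.8 + 8.13) = 0.32 × 19.078 = 6.1050 mm/d
Monthly total = 6.1050 × 31 = 189.255 mm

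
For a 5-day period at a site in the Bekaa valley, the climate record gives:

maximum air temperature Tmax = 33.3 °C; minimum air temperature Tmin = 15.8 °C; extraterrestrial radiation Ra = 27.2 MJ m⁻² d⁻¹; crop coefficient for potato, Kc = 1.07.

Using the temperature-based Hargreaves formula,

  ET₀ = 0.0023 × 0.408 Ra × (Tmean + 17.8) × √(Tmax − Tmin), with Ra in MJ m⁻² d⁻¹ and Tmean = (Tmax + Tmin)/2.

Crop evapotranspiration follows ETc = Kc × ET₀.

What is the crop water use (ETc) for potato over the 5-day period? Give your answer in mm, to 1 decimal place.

24.2 mm

Tmean = (33.3 + 15.8)/2 = 24.55 °C
0.408 Ra = 0.408 × 27.2 = 11.0976 mm/d equivalent
ET₀ = 0.0023 × 11.0976 × (24.55 + 17.8) × √17.5 = 0.0023 × 11.0976 × 42.35 × 4.1833 = 4.5220 mm/d
ETc = Kc × ET₀ = 1.07 × 4.5220 = 4.8385 mm/d
Over 5 days: 4.8385 × 5 = 24.193 mm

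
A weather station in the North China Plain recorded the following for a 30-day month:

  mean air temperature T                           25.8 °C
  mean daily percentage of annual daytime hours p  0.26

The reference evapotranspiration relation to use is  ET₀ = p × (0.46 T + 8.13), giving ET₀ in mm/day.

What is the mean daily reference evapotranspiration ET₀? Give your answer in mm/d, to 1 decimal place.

ET₀ = 0.26 × (0.46 × 25.8 + 8.13) = 0.26 × 19.998 = 5.1995 mm/d

5.2 mm/d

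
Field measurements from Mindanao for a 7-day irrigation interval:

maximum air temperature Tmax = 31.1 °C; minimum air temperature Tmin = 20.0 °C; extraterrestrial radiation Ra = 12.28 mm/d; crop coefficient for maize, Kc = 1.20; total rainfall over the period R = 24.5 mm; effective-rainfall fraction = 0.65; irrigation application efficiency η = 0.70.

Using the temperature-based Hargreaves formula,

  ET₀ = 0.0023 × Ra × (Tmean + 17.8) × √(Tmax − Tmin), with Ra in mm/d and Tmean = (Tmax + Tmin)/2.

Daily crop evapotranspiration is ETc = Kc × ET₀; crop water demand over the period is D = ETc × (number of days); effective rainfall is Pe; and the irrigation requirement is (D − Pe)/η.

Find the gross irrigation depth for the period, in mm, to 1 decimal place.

26.2 mm

Tmean = (31.1 + 20.0)/2 = 25.55 °C
ET₀ = 0.0023 × 12.28 × (25.55 + 17.8) × √11.1 = 0.0023 × 12.28 × 43.35 × 3.3317 = 4.0793 mm/d
ETc = Kc × ET₀ = 1.20 × 4.0793 = 4.8952 mm/d
Crop demand D = ETc × 7 d = 4.8952 × 7 = 34.266 mm
Pe = 0.65 × 24.5 = 15.925 mm
D − Pe = 34.266 − 15.925 = 18.341 mm
Gross irrigation = 18.341 / 0.70 = 26.201 mm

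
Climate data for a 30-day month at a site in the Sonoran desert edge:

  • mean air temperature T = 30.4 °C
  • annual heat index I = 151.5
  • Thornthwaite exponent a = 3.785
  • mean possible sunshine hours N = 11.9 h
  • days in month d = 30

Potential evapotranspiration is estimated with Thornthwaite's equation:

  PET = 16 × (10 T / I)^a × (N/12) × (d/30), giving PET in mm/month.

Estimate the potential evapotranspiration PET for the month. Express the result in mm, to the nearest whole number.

10T/I = 10 × 30.4 / 151.5 = 2.0066
(10T/I)^a = 2.0066^3.785 = 13.9577
Uncorrected PET = 16 × 13.9577 = 223.323 mm
Correction = (N/12)(d/30) = (11.9/12)(30/30) = 0.9917
PET = 223.323 × 0.9917 = 221.469 mm/month

221 mm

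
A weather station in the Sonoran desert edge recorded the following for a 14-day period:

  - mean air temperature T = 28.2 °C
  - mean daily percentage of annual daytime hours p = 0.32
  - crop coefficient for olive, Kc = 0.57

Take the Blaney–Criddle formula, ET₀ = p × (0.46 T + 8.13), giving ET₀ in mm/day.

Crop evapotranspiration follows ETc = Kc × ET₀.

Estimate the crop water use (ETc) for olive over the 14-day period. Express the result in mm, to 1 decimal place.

ET₀ = 0.32 × (0.46 × 28.2 + 8.13) = 0.32 × 21.102 = 6.7526 mm/d
ETc = Kc × ET₀ = 0.57 × 6.7526 = 3.8490 mm/d
Over 14 days: 3.8490 × 14 = 53.886 mm

53.9 mm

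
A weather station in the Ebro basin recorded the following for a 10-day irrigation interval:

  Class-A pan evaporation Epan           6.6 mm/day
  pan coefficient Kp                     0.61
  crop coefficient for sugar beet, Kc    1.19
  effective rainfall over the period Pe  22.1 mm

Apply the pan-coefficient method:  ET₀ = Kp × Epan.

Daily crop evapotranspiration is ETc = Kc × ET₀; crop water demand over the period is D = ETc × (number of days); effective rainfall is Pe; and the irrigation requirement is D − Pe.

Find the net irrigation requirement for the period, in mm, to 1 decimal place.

25.8 mm

ET₀ = 0.61 × 6.6 = 4.0260 mm/d
ETc = Kc × ET₀ = 1.19 × 4.0260 = 4.7909 mm/d
Crop demand D = ETc × 10 d = 4.7909 × 10 = 47.909 mm
D − Pe = 47.909 − 22.1 = 25.809 mm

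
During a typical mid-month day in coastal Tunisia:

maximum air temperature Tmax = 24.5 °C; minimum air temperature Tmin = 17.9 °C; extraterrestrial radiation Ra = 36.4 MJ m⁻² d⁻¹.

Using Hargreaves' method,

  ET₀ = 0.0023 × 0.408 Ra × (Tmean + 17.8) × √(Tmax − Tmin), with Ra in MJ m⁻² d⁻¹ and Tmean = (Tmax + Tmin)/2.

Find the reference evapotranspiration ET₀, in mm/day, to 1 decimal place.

3.4 mm/day

Tmean = (24.5 + 17.9)/2 = 21.20 °C
0.408 Ra = 0.408 × 36.4 = 14.8512 mm/d equivalent
ET₀ = 0.0023 × 14.8512 × (21.20 + 17.8) × √6.6 = 0.0023 × 14.8512 × 39.00 × 2.5690 = 3.4223 mm/d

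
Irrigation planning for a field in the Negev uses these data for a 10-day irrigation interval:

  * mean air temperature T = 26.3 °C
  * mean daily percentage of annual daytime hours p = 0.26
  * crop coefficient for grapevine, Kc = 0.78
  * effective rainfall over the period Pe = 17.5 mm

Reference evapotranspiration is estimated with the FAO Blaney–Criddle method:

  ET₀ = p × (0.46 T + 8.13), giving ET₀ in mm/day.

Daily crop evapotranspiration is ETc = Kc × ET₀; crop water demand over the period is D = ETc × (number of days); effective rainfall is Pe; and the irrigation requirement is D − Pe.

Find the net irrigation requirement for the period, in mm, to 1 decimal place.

23.5 mm

ET₀ = 0.26 × (0.46 × 26.3 + 8.13) = 0.26 × 20.228 = 5.2593 mm/d
ETc = Kc × ET₀ = 0.78 × 5.2593 = 4.1023 mm/d
Crop demand D = ETc × 10 d = 4.1023 × 10 = 41.023 mm
D − Pe = 41.023 − 17.5 = 23.523 mm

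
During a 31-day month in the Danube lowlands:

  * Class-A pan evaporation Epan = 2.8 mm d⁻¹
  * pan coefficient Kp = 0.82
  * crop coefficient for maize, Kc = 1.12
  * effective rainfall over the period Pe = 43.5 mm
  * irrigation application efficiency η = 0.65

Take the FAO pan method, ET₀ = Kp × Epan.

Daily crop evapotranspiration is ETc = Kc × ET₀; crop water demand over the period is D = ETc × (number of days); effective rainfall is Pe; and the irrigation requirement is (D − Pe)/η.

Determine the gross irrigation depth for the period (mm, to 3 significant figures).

ET₀ = 0.82 × 2.8 = 2.2960 mm/d
ETc = Kc × ET₀ = 1.12 × 2.2960 = 2.5715 mm/d
Crop demand D = ETc × 31 d = 2.5715 × 31 = 79.717 mm
D − Pe = 79.717 − 43.5 = 36.217 mm
Gross irrigation = 36.217 / 0.65 = 55.718 mm

55.7 mm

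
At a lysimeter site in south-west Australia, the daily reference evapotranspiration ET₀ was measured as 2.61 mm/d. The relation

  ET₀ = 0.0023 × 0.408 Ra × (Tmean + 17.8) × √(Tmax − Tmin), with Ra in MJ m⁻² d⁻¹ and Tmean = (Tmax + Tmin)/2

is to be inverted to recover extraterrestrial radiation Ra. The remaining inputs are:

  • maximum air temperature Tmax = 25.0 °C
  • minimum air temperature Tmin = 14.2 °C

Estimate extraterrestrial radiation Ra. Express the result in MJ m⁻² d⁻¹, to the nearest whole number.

Tmean = (25.0+14.2)/2 = 19.60 °C; ΔT = 10.8
Ra = ET₀ / [0.0023 × 0.408 × (Tmean+17.8) × √ΔT]
   = 2.61 / (0.0023 × 0.408 × 37.40 × 3.2863) = 22.629 MJ m⁻² d⁻¹

23 MJ m⁻² d⁻¹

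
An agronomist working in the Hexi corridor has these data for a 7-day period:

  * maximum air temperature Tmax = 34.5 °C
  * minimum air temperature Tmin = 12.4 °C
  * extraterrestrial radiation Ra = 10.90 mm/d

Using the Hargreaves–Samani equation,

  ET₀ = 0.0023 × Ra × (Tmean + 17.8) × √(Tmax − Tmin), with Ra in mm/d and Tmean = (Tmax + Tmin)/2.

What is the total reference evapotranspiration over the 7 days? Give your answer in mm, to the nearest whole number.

34 mm

Tmean = (34.5 + 12.4)/2 = 23.45 °C
ET₀ = 0.0023 × 10.90 × (23.45 + 17.8) × √22.1 = 0.0023 × 10.90 × 41.25 × 4.7011 = 4.8616 mm/d
Over 7 days: 4.8616 × 7 = 34.031 mm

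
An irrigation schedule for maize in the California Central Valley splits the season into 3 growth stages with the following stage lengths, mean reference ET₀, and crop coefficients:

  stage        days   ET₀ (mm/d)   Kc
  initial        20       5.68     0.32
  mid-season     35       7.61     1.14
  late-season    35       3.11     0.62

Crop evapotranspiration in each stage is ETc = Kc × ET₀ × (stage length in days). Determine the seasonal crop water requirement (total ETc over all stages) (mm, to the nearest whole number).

initial: 0.32 × 5.68 × 20 = 36.35 mm
mid-season: 1.14 × 7.61 × 35 = 303.64 mm
late-season: 0.62 × 3.11 × 35 = 67.49 mm
Seasonal total = 407.48 mm

407 mm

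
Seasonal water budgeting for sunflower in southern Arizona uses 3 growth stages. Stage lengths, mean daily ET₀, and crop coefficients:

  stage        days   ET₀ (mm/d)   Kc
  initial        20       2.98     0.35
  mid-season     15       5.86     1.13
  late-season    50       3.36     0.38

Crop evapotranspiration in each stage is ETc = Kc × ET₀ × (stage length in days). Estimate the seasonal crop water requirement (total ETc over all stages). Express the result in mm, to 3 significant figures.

initial: 0.35 × 2.98 × 20 = 20.86 mm
mid-season: 1.13 × 5.86 × 15 = 99.33 mm
late-season: 0.38 × 3.36 × 50 = 63.84 mm
Seasonal total = 184.03 mm

184 mm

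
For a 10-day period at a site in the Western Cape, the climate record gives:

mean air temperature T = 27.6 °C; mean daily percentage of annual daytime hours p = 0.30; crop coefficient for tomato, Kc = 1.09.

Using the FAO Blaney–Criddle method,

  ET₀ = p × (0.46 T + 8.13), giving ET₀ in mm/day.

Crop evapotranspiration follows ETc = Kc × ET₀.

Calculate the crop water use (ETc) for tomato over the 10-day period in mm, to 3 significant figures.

68.1 mm

ET₀ = 0.30 × (0.46 × 27.6 + 8.13) = 0.30 × 20.826 = 6.2478 mm/d
ETc = Kc × ET₀ = 1.09 × 6.2478 = 6.8101 mm/d
Over 10 days: 6.8101 × 10 = 68.101 mm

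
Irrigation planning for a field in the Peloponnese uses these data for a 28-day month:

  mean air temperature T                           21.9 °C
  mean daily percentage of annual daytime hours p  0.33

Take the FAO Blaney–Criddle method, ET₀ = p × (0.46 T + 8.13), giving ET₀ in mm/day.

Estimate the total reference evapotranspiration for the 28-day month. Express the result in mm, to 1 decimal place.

ET₀ = 0.33 × (0.46 × 21.9 + 8.13) = 0.33 × 18.204 = 6.0073 mm/d
Monthly total = 6.0073 × 28 = 168.204 mm

168.2 mm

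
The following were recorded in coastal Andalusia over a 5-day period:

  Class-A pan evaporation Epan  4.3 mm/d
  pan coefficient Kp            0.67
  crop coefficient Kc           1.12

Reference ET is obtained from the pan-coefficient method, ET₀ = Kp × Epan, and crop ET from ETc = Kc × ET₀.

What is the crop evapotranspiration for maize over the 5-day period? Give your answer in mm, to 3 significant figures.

16.1 mm

ET₀ = 0.67 × 4.3 = 2.8810 mm/d
ETc = Kc × ET₀ = 1.12 × 2.8810 = 3.2267 mm/d
Over 5 days: 3.2267 × 5 = 16.134 mm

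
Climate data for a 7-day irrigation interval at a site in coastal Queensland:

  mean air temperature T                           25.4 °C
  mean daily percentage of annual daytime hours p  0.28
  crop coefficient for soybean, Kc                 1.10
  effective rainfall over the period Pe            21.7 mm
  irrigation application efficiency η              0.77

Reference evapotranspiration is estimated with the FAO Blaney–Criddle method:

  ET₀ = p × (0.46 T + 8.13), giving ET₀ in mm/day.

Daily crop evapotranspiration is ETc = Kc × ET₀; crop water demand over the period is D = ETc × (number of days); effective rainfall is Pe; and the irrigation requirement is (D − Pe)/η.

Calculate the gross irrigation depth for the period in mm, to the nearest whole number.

27 mm

ET₀ = 0.28 × (0.46 × 25.4 + 8.13) = 0.28 × 19.814 = 5.5479 mm/d
ETc = Kc × ET₀ = 1.10 × 5.5479 = 6.1027 mm/d
Crop demand D = ETc × 7 d = 6.1027 × 7 = 42.719 mm
D − Pe = 42.719 − 21.7 = 21.019 mm
Gross irrigation = 21.019 / 0.77 = 27.297 mm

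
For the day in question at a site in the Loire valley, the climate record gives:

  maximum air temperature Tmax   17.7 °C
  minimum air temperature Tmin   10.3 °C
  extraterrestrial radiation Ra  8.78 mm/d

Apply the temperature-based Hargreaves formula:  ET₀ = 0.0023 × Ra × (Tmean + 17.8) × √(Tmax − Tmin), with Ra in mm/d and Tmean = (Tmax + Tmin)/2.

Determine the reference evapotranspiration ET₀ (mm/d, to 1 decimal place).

Tmean = (17.7 + 10.3)/2 = 14.00 °C
ET₀ = 0.0023 × 8.78 × (14.00 + 17.8) × √7.4 = 0.0023 × 8.78 × 31.80 × 2.7203 = 1.7469 mm/d

1.7 mm/d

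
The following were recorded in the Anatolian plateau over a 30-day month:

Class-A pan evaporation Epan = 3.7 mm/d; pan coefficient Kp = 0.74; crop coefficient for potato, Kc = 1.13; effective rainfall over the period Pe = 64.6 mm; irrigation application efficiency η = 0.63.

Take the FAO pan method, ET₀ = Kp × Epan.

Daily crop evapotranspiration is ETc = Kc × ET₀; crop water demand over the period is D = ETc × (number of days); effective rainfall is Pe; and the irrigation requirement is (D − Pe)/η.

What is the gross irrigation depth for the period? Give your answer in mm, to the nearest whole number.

45 mm

ET₀ = 0.74 × 3.7 = 2.7380 mm/d
ETc = Kc × ET₀ = 1.13 × 2.7380 = 3.0939 mm/d
Crop demand D = ETc × 30 d = 3.0939 × 30 = 92.817 mm
D − Pe = 92.817 − 64.6 = 28.217 mm
Gross irrigation = 28.217 / 0.63 = 44.789 mm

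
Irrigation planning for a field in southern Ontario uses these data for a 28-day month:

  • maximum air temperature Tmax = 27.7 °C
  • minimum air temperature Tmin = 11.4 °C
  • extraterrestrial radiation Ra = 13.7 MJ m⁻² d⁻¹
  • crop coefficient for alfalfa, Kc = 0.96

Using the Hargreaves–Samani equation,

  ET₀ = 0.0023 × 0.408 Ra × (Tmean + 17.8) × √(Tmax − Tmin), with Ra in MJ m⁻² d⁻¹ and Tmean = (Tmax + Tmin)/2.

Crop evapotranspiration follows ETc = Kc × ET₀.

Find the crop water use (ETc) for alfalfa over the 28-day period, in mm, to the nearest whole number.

Tmean = (27.7 + 11.4)/2 = 19.55 °C
0.408 Ra = 0.408 × 13.7 = 5.5896 mm/d equivalent
ET₀ = 0.0023 × 5.5896 × (19.55 + 17.8) × √16.3 = 0.0023 × 5.5896 × 37.35 × 4.0373 = 1.9386 mm/d
ETc = Kc × ET₀ = 0.96 × 1.9386 = 1.8611 mm/d
Over 28 days: 1.8611 × 28 = 52.111 mm

52 mm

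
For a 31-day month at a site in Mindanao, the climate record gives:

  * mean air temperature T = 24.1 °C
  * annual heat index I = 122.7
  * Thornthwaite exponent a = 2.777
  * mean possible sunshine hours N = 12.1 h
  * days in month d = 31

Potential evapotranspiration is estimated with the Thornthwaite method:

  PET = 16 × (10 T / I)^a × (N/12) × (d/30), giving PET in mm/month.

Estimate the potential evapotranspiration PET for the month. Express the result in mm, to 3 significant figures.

10T/I = 10 × 24.1 / 122.7 = 1.9641
(10T/I)^a = 1.9641^2.777 = 6.5180
Uncorrected PET = 16 × 6.5180 = 104.288 mm
Correction = (N/12)(d/30) = (12.1/12)(31/30) = 1.0419
PET = 104.288 × 1.0419 = 108.658 mm/month

109 mm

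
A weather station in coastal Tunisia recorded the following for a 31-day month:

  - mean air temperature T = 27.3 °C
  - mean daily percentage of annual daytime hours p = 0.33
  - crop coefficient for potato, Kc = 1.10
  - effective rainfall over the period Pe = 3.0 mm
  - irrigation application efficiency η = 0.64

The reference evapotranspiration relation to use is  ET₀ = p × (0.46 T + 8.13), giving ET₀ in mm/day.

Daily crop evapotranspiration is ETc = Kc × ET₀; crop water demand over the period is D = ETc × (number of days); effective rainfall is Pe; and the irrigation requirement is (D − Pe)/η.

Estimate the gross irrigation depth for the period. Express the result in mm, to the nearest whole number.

359 mm

ET₀ = 0.33 × (0.46 × 27.3 + 8.13) = 0.33 × 20.688 = 6.8270 mm/d
ETc = Kc × ET₀ = 1.10 × 6.8270 = 7.5097 mm/d
Crop demand D = ETc × 31 d = 7.5097 × 31 = 232.801 mm
D − Pe = 232.801 − 3.0 = 229.801 mm
Gross irrigation = 229.801 / 0.64 = 359.064 mm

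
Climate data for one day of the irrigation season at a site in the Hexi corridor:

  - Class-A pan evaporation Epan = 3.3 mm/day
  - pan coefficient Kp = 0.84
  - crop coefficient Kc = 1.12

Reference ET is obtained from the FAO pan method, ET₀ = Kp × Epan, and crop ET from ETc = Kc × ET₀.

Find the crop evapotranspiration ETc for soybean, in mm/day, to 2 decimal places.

ET₀ = 0.84 × 3.3 = 2.7720 mm/d
ETc = Kc × ET₀ = 1.12 × 2.7720 = 3.1046 mm/d

3.10 mm/day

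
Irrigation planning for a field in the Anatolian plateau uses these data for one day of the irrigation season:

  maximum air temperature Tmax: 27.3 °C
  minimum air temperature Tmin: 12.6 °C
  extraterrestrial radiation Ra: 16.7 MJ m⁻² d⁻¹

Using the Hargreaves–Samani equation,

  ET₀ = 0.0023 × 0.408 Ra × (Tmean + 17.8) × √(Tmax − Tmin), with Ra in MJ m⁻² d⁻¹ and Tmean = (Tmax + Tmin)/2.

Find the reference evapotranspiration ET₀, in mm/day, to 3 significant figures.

Tmean = (27.3 + 12.6)/2 = 19.95 °C
0.408 Ra = 0.408 × 16.7 = 6.8136 mm/d equivalent
ET₀ = 0.0023 × 6.8136 × (19.95 + 17.8) × √14.7 = 0.0023 × 6.8136 × 37.75 × 3.8341 = 2.2682 mm/d

2.27 mm/day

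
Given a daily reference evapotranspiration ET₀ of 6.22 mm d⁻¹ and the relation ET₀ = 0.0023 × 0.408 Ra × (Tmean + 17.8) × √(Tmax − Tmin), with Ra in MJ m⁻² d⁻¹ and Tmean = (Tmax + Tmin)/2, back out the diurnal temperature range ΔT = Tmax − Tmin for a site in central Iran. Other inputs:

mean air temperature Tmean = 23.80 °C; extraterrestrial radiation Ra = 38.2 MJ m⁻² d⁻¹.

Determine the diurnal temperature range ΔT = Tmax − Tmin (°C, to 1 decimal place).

√ΔT = ET₀ / [0.0023 × 0.408 × Ra × (Tmean+17.8)] = 6.22 / (0.0023 × 15.5856 × 41.60) = 4.1711
ΔT = 4.1711² = 17.398 °C

17.4 °C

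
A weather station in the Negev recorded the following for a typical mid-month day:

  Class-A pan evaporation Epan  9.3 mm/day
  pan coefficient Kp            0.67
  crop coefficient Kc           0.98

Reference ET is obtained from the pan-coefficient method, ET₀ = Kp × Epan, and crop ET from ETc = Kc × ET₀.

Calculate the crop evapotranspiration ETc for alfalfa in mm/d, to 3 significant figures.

ET₀ = 0.67 × 9.3 = 6.2310 mm/d
ETc = Kc × ET₀ = 0.98 × 6.2310 = 6.1064 mm/d

6.11 mm/d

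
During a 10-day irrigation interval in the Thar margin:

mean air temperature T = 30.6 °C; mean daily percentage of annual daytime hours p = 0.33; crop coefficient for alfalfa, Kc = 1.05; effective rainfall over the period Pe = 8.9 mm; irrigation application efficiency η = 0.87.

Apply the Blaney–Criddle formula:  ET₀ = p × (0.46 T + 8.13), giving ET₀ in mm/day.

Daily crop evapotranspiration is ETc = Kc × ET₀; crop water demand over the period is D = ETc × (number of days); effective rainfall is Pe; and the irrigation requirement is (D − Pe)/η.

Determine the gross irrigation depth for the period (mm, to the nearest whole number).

78 mm

ET₀ = 0.33 × (0.46 × 30.6 + 8.13) = 0.33 × 22.206 = 7.3280 mm/d
ETc = Kc × ET₀ = 1.05 × 7.3280 = 7.6944 mm/d
Crop demand D = ETc × 10 d = 7.6944 × 10 = 76.944 mm
D − Pe = 76.944 − 8.9 = 68.044 mm
Gross irrigation = 68.044 / 0.87 = 78.211 mm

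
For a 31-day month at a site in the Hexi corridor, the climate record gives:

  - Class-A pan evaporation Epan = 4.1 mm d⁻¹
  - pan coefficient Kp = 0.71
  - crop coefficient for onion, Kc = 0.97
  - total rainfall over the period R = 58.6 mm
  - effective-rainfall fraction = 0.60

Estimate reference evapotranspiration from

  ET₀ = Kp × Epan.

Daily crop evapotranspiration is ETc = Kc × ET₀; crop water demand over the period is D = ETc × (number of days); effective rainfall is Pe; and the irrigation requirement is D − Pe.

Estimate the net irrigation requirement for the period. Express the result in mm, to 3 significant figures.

52.4 mm

ET₀ = 0.71 × 4.1 = 2.9110 mm/d
ETc = Kc × ET₀ = 0.97 × 2.9110 = 2.8237 mm/d
Crop demand D = ETc × 31 d = 2.8237 × 31 = 87.535 mm
Pe = 0.60 × 58.6 = 35.160 mm
D − Pe = 87.535 − 35.160 = 52.375 mm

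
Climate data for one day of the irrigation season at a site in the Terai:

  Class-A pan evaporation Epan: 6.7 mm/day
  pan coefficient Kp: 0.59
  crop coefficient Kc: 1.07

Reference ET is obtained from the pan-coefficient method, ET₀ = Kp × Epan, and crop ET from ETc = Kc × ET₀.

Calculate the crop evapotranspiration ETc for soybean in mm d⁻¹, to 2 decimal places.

ET₀ = 0.59 × 6.7 = 3.9530 mm/d
ETc = Kc × ET₀ = 1.07 × 3.9530 = 4.2297 mm/d

4.23 mm d⁻¹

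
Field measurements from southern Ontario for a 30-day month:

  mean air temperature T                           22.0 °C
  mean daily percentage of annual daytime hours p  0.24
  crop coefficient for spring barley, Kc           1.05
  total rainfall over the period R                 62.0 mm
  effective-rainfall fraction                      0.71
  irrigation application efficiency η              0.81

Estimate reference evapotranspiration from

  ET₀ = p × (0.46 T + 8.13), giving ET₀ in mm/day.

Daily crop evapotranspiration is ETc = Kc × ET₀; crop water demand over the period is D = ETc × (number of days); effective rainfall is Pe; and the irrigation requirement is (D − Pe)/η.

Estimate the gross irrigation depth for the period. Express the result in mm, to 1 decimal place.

ET₀ = 0.24 × (0.46 × 22.0 + 8.13) = 0.24 × 18.250 = 4.3800 mm/d
ETc = Kc × ET₀ = 1.05 × 4.3800 = 4.5990 mm/d
Crop demand D = ETc × 30 d = 4.5990 × 30 = 137.970 mm
Pe = 0.71 × 62.0 = 44.020 mm
D − Pe = 137.970 − 44.020 = 93.950 mm
Gross irrigation = 93.950 / 0.81 = 115.988 mm

116.0 mm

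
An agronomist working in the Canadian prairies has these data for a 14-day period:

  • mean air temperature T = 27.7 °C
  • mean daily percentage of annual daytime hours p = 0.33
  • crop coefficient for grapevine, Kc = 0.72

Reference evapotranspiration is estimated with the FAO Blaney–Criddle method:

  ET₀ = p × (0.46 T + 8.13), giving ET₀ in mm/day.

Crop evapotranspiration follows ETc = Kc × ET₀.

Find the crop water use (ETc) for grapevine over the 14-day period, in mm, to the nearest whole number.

ET₀ = 0.33 × (0.46 × 27.7 + 8.13) = 0.33 × 20.872 = 6.8878 mm/d
ETc = Kc × ET₀ = 0.72 × 6.8878 = 4.9592 mm/d
Over 14 days: 4.9592 × 14 = 69.429 mm

69 mm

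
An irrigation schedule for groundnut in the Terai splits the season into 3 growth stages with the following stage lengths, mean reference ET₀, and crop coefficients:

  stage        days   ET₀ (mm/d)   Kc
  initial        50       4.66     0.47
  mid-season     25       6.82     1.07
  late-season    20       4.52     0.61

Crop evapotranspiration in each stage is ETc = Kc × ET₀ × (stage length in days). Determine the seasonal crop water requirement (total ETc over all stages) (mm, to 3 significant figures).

initial: 0.47 × 4.66 × 50 = 109.51 mm
mid-season: 1.07 × 6.82 × 25 = 182.44 mm
late-season: 0.61 × 4.52 × 20 = 55.14 mm
Seasonal total = 347.09 mm

347 mm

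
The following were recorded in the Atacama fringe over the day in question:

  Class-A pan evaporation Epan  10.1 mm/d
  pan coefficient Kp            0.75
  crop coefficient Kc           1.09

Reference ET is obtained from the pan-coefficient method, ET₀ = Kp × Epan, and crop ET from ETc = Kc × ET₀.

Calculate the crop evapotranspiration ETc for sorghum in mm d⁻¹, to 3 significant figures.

8.26 mm d⁻¹

ET₀ = 0.75 × 10.1 = 7.5750 mm/d
ETc = Kc × ET₀ = 1.09 × 7.5750 = 8.2568 mm/d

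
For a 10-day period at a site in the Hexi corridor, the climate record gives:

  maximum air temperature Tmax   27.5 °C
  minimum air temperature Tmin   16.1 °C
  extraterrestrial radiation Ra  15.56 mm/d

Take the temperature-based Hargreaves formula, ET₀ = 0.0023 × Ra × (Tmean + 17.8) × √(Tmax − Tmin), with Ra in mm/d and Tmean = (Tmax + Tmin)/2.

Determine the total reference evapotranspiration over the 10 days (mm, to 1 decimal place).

Tmean = (27.5 + 16.1)/2 = 21.80 °C
ET₀ = 0.0023 × 15.56 × (21.80 + 17.8) × √11.4 = 0.0023 × 15.56 × 39.60 × 3.3764 = 4.7851 mm/d
Over 10 days: 4.7851 × 10 = 47.851 mm

47.9 mm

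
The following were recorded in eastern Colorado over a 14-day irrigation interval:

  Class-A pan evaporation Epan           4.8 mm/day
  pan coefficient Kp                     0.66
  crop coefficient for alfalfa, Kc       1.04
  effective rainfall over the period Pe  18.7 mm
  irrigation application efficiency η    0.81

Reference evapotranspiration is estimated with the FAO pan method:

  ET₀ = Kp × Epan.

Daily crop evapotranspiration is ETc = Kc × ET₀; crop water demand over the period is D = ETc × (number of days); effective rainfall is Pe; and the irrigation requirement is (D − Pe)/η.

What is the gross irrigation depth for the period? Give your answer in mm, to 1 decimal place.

ET₀ = 0.66 × 4.8 = 3.1680 mm/d
ETc = Kc × ET₀ = 1.04 × 3.1680 = 3.2947 mm/d
Crop demand D = ETc × 14 d = 3.2947 × 14 = 46.126 mm
D − Pe = 46.126 − 18.7 = 27.426 mm
Gross irrigation = 27.426 / 0.81 = 33.859 mm

33.9 mm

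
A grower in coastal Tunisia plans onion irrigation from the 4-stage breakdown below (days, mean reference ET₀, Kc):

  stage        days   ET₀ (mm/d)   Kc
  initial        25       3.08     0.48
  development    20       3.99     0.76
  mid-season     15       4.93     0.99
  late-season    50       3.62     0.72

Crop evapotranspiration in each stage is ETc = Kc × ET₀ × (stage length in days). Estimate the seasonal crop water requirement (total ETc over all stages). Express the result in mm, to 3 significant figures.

initial: 0.48 × 3.08 × 25 = 36.96 mm
development: 0.76 × 3.99 × 20 = 60.65 mm
mid-season: 0.99 × 4.93 × 15 = 73.21 mm
late-season: 0.72 × 3.62 × 50 = 130.32 mm
Seasonal total = 301.14 mm

301 mm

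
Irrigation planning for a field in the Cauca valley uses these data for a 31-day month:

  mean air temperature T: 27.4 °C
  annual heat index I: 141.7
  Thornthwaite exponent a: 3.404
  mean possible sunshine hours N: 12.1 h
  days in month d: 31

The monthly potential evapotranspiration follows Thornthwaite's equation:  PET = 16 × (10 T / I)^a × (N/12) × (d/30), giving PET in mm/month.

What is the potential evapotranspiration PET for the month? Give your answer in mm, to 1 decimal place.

157.3 mm

10T/I = 10 × 27.4 / 141.7 = 1.9337
(10T/I)^a = 1.9337^3.404 = 9.4378
Uncorrected PET = 16 × 9.4378 = 151.005 mm
Correction = (N/12)(d/30) = (12.1/12)(31/30) = 1.0419
PET = 151.005 × 1.0419 = 157.332 mm/month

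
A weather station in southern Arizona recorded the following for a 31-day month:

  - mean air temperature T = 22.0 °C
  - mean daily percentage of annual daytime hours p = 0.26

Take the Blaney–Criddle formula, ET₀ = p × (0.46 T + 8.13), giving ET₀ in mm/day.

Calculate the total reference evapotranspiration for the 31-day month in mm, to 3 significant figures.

ET₀ = 0.26 × (0.46 × 22.0 + 8.13) = 0.26 × 18.250 = 4.7450 mm/d
Monthly total = 4.7450 × 31 = 147.095 mm

147 mm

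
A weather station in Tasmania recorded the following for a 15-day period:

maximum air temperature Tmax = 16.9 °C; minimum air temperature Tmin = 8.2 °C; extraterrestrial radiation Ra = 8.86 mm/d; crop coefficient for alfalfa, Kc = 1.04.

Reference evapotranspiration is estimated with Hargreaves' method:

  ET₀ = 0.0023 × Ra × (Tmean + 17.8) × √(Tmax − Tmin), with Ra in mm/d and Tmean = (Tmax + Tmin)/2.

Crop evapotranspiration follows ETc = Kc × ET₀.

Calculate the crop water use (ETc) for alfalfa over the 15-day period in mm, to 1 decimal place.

28.5 mm

Tmean = (16.9 + 8.2)/2 = 12.55 °C
ET₀ = 0.0023 × 8.86 × (12.55 + 17.8) × √8.7 = 0.0023 × 8.86 × 30.35 × 2.9496 = 1.8242 mm/d
ETc = Kc × ET₀ = 1.04 × 1.8242 = 1.8972 mm/d
Over 15 days: 1.8972 × 15 = 28.458 mm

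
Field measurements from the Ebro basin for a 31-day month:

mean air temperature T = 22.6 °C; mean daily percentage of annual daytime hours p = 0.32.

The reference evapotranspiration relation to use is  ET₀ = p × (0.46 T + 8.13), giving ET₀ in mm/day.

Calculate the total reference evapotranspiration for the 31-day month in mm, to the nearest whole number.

184 mm

ET₀ = 0.32 × (0.46 × 22.6 + 8.13) = 0.32 × 18.526 = 5.9283 mm/d
Monthly total = 5.9283 × 31 = 183.777 mm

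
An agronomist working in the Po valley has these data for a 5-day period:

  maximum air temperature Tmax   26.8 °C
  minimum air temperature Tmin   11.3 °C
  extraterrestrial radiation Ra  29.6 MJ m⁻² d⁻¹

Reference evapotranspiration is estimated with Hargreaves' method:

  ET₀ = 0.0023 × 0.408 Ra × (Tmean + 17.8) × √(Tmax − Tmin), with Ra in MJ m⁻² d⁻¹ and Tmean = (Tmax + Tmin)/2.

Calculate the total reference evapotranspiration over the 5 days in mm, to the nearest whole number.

Tmean = (26.8 + 11.3)/2 = 19.05 °C
0.408 Ra = 0.408 × 29.6 = 12.0768 mm/d equivalent
ET₀ = 0.0023 × 12.0768 × (19.05 + 17.8) × √15.5 = 0.0023 × 12.0768 × 36.85 × 3.9370 = 4.0298 mm/d
Over 5 days: 4.0298 × 5 = 20.149 mm

20 mm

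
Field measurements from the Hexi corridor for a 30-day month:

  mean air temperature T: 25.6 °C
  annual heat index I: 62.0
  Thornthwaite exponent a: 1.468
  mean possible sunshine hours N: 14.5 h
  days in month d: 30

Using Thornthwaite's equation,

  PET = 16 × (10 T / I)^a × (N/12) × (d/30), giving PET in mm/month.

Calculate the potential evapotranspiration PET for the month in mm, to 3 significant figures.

10T/I = 10 × 25.6 / 62.0 = 4.1290
(10T/I)^a = 4.1290^1.468 = 8.0179
Uncorrected PET = 16 × 8.0179 = 128.286 mm
Correction = (N/12)(d/30) = (14.5/12)(30/30) = 1.2083
PET = 128.286 × 1.2083 = 155.008 mm/month

155 mm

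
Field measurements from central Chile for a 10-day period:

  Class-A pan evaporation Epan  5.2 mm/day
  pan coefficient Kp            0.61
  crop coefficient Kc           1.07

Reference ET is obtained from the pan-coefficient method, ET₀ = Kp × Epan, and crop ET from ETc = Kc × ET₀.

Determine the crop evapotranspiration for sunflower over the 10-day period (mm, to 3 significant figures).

ET₀ = 0.61 × 5.2 = 3.1720 mm/d
ETc = Kc × ET₀ = 1.07 × 3.1720 = 3.3940 mm/d
Over 10 days: 3.3940 × 10 = 33.940 mm

33.9 mm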